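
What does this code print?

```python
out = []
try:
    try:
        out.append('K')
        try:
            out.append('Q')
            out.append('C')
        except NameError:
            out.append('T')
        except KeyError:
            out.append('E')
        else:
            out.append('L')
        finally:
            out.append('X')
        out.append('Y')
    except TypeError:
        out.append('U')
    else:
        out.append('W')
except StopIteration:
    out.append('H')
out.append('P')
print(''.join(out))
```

Execution trace: 'K' (try body) → 'Q' (inner try body) → 'C' (inner try body, no exception) → 'L' (inner else) → 'X' (inner finally) → 'Y' (try body, no exception) → 'W' (else) → 'P' (after the try/except). Output: KQCLXYWP

Answer: KQCLXYWP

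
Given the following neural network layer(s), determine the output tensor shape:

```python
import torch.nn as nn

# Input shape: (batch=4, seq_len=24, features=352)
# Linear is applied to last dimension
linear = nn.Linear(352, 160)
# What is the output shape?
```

Input: (4, 24, 352) -> Output: (4, 24, 160)

Answer: (4, 24, 160)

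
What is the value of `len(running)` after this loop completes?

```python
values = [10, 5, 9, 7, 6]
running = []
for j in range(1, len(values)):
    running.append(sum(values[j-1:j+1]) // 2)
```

Number of 2-element averages
`running` takes the values: [] → [7] → [7, 7] → [7, 7, 8] → [7, 7, 8, 6]
So `len(running)` = 4

Answer: 4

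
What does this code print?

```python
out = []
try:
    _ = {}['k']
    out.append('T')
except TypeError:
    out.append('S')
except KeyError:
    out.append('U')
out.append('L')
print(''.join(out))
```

Execution trace: 'U' (except KeyError) → 'L' (after the try/except). Output: UL

Answer: UL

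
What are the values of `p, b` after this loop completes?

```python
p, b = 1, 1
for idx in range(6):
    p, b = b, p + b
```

Fibonacci: after 6 iterations
`p, b` takes the values: (1, 1) → (1, 2) → (2, 3) → (3, 5) → (5, 8) → (8, 13) → (13, 21)

Answer: 13, 21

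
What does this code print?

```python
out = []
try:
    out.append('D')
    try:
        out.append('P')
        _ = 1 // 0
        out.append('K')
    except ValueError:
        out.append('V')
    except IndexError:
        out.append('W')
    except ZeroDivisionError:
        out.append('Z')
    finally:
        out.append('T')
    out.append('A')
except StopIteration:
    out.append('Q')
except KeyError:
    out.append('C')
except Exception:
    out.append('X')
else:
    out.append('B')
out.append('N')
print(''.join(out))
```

Execution trace: 'D' (try body) → 'P' (inner try body) → 'Z' (inner except ZeroDivisionError) → 'T' (inner finally) → 'A' (try body, no exception) → 'B' (else) → 'N' (after the try/except). Output: DPZTABN

Answer: DPZTABN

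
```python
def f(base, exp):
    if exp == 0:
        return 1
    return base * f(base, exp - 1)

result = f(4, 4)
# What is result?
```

f(4, 4) = 4 * 4 * 4 * 4 = 256

Answer: 256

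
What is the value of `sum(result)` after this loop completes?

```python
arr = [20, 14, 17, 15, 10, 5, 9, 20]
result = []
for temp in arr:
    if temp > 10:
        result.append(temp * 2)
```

Sum of doubled values > 10
`result` takes the values: [] → [40] → [40, 28] → [40, 28, 34] → [40, 28, 34, 30] → [40, 28, 34, 30, 40]
So `sum(result)` = 172

Answer: 172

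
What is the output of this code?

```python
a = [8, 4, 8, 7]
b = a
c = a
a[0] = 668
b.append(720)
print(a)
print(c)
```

Key concept: multiple aliases.
Step by step:
`a = [8, 4, 8, 7]` → a = [8, 4, 8, 7]
`b = a` → b = [8, 4, 8, 7] (same object as a)
`c = a` → c = [8, 4, 8, 7] (same object as a, b)
`a[0] = 668` → a = [668, 4, 8, 7] (same object as b, c); b = [668, 4, 8, 7] (same object as a, c); c = [668, 4, 8, 7] (same object as a, b)
`b.append(720)` → a = [668, 4, 8, 7, 720] (same object as b, c); b = [668, 4, 8, 7, 720] (same object as a, c); c = [668, 4, 8, 7, 720] (same object as a, b)
`print(a)` → prints [668, 4, 8, 7, 720]
`print(c)` → prints [668, 4, 8, 7, 720]

Answer:
[668, 4, 8, 7, 720]
[668, 4, 8, 7, 720]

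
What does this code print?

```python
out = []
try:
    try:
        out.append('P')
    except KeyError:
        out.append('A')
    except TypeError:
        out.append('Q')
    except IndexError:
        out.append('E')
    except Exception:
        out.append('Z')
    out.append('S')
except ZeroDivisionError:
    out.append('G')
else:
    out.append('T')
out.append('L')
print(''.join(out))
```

Execution trace: 'P' (inner try body, no exception) → 'S' (try body, no exception) → 'T' (else) → 'L' (after the try/except). Output: PSTL

Answer: PSTL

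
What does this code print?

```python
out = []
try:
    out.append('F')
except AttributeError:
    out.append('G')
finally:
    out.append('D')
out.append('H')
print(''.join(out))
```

Execution trace: 'F' (try body, no exception) → 'D' (finally) → 'H' (after the try/except). Output: FDH

Answer: FDH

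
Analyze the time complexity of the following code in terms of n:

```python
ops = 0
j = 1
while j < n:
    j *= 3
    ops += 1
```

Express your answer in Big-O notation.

Each loop level contributes: log n. Multiplying the contributions gives O(log n).

Answer: O(log n)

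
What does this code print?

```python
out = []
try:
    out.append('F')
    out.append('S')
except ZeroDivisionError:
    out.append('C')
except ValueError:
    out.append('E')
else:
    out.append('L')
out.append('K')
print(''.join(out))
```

Execution trace: 'F' (try body) → 'S' (try body, no exception) → 'L' (else) → 'K' (after the try/except). Output: FSLK

Answer: FSLK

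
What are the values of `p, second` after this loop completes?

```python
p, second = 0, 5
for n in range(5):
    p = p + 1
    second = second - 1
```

p goes 0→5, second goes 5→0
`p, second` takes the values: (0, 5) → (1, 5) → (1, 4) → (2, 4) → (2, 3) → (3, 3) → (3, 2) → (4, 2) → (4, 1) → (5, 1) → (5, 0)

Answer: 5, 0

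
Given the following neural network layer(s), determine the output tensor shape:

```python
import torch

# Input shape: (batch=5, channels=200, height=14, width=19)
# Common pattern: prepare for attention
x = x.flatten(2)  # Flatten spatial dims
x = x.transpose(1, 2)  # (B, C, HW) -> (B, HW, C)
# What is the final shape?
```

Input: (5, 200, 14, 19) -> after flatten(2): (5, 200, 266) -> Output: (5, 266, 200)

Answer: (5, 266, 200)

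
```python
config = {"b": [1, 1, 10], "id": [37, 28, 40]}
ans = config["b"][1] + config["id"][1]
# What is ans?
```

Trace:
`config = {"b": [1, 1, 10], "id": [37, 28, 40]}` → config = {'b': [1, 1, 10], 'id': [37, 28, 40]}
`ans = config["b"][1] + config["id"][1]` → ans = 29
So ans = 29

Answer: 29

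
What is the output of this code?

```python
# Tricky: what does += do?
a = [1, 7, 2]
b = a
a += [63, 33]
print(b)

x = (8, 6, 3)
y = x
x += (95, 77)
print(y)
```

Key concept: += behavior differs for mutable vs immutable.
Step by step:
`a = [1, 7, 2]` → a = [1, 7, 2]
`b = a` → b = [1, 7, 2] (same object as a)
`a += [63, 33]` → a = [1, 7, 2, 63, 33] (same object as b); b = [1, 7, 2, 63, 33] (same object as a)
`print(b)` → prints [1, 7, 2, 63, 33]
`x = (8, 6, 3)` → x = (8, 6, 3)
`y = x` → y = (8, 6, 3)
`x += (95, 77)` → x = (8, 6, 3, 95, 77)
`print(y)` → prints (8, 6, 3)

Answer:
[1, 7, 2, 63, 33]
(8, 6, 3)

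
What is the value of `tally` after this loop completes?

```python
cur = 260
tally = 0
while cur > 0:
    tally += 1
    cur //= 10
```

Count digits by repeated division by 10
`tally` takes the values: 0 → 1 → 2 → 3

Answer: 3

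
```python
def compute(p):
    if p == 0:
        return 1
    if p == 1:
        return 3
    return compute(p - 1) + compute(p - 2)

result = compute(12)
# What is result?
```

Build up from base cases: compute(0)=1, compute(1)=3, compute(2)=4, compute(3)=7, compute(4)=11, compute(5)=18, compute(6)=29, ..., compute(12)=521

Answer: 521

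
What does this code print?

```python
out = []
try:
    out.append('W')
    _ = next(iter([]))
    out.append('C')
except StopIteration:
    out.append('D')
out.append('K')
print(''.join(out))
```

Execution trace: 'W' (try body) → 'D' (except StopIteration) → 'K' (after the try/except). Output: WDK

Answer: WDK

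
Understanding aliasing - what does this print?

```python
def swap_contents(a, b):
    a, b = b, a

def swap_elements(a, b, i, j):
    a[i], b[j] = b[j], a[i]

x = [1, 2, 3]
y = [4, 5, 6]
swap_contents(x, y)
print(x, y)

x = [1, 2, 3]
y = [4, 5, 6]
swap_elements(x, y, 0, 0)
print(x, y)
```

Key concept: parameter rebinding vs mutation.
Step by step:
`x = [1, 2, 3]` → x = [1, 2, 3]
`y = [4, 5, 6]` → y = [4, 5, 6]
`swap_contents(x, y)` → no visible change to tracked variables
`print(x, y)` → prints [1, 2, 3] [4, 5, 6]
`x = [1, 2, 3]` → x = [1, 2, 3]
`y = [4, 5, 6]` → y = [4, 5, 6]
`swap_elements(x, y, 0, 0)` → x = [4, 2, 3]; y = [1, 5, 6]
`print(x, y)` → prints [4, 2, 3] [1, 5, 6]

Answer:
[1, 2, 3] [4, 5, 6]
[4, 2, 3] [1, 5, 6]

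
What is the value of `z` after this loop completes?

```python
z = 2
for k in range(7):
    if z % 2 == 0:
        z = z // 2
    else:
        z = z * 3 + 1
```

Collatz-style transformation from 2
`z` takes the values: 2 → 1 → 4 → 2 → 1 → 4 → 2 → 1

Answer: 1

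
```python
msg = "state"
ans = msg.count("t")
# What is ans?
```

Trace:
`msg = "state"` → msg = 'state'
`ans = msg.count("t")` → ans = 2
So ans = 2

Answer: 2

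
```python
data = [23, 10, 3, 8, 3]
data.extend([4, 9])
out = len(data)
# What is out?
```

Trace:
`data = [23, 10, 3, 8, 3]` → data = [23, 10, 3, 8, 3]
`data.extend([4, 9])` → data = [23, 10, 3, 8, 3, 4, 9]
`out = len(data)` → out = 7
So out = 7

Answer: 7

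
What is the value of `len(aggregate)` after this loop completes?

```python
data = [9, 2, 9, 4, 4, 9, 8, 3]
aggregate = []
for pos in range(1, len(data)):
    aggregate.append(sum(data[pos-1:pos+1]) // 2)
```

Number of 2-element averages
`aggregate` takes the values: [] → [5] → [5, 5] → [5, 5, 6] → [5, 5, 6, 4] → [5, 5, 6, 4, 6] → [5, 5, 6, 4, 6, 8] → [5, 5, 6, 4, 6, 8, 5]
So `len(aggregate)` = 7

Answer: 7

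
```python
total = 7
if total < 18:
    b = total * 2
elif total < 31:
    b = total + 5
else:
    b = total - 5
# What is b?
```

Trace:
`total = 7` → total = 7
`if total < 18: ...` → total < 18 is True → b = 14
So b = 14

Answer: 14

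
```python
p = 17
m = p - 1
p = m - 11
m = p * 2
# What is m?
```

Trace:
`p = 17` → p = 17
`m = p - 1` → m = 16
`p = m - 11` → p = 5
`m = p * 2` → m = 10
So m = 10

Answer: 10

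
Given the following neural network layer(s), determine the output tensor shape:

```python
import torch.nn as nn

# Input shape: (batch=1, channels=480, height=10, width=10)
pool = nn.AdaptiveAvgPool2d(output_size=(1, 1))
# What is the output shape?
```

Input: (1, 480, 10, 10) -> Output: (1, 480, 1, 1)

Answer: (1, 480, 1, 1)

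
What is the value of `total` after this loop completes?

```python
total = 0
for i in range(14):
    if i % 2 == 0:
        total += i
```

Sum of even numbers 0 to 13
`total` takes the values: 0 → 2 → 6 → 12 → 20 → 30 → 42

Answer: 42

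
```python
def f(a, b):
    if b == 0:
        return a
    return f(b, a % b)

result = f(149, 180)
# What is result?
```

f(149, 180) -> f(180, 149) -> f(149, 31) -> f(31, 25) -> f(25, 6) -> f(6, 1) -> f(1, 0) -> 1

Answer: 1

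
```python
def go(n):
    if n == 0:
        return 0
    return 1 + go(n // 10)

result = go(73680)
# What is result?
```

Count of digits of 73680: 5

Answer: 5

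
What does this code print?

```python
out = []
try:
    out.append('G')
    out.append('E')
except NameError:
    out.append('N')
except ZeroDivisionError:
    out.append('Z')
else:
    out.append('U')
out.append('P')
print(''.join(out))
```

Execution trace: 'G' (try body) → 'E' (try body, no exception) → 'U' (else) → 'P' (after the try/except). Output: GEUP

Answer: GEUP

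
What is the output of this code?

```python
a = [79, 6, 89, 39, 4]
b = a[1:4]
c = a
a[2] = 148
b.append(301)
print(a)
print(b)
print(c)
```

Key concept: slice vs alias.
Step by step:
`a = [79, 6, 89, 39, 4]` → a = [79, 6, 89, 39, 4]
`b = a[1:4]` → b = [6, 89, 39]
`c = a` → c = [79, 6, 89, 39, 4] (same object as a)
`a[2] = 148` → a = [79, 6, 148, 39, 4] (same object as c); c = [79, 6, 148, 39, 4] (same object as a)
`b.append(301)` → b = [6, 89, 39, 301]
`print(a)` → prints [79, 6, 148, 39, 4]
`print(b)` → prints [6, 89, 39, 301]
`print(c)` → prints [79, 6, 148, 39, 4]

Answer:
[79, 6, 148, 39, 4]
[6, 89, 39, 301]
[79, 6, 148, 39, 4]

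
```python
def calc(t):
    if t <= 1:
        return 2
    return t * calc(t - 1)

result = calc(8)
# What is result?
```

calc(8) = 8 * 7 * 6 * 5 * 4 * 3 * 2 * 2 = 80640

Answer: 80640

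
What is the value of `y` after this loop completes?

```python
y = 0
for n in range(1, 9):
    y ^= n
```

XOR of 1 to 8
`y` takes the values: 0 → 1 → 3 → 0 → 4 → 1 → 7 → 0 → 8

Answer: 8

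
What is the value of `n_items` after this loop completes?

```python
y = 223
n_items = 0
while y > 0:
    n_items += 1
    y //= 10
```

Count digits by repeated division by 10
`n_items` takes the values: 0 → 1 → 2 → 3

Answer: 3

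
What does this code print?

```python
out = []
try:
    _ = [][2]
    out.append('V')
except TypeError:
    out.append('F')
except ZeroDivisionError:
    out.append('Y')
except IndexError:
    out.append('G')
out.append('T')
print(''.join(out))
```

Execution trace: 'G' (except IndexError) → 'T' (after the try/except). Output: GT

Answer: GT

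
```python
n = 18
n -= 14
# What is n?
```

Trace:
`n = 18` → n = 18
`n -= 14` → n = 4
So n = 4

Answer: 4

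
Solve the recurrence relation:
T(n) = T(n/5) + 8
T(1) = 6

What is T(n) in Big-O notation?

Each step divides n by 5 and adds 8. After log_5(n) steps we reach T(1)=6. So T(n) = 8·log_5(n) + 6 = O(log n).

Answer: O(log n)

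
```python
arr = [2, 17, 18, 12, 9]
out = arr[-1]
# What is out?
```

Trace:
`arr = [2, 17, 18, 12, 9]` → arr = [2, 17, 18, 12, 9]
`out = arr[-1]` → out = 9
So out = 9

Answer: 9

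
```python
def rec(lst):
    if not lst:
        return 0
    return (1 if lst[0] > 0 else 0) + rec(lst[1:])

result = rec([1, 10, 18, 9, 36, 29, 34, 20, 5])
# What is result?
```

Count of positive elements in [1, 10, 18, 9, 36, 29, 34, 20, 5] = 9

Answer: 9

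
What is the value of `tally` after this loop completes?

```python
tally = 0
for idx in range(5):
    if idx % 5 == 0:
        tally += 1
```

Count numbers divisible by 5 in range(5)
`tally` takes the values: 0 → 1

Answer: 1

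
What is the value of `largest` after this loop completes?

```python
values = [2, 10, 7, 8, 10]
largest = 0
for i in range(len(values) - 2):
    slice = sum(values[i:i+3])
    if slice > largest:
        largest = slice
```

Max sum of 3-element window in [2, 10, 7, 8, 10]
`largest` takes the values: 0 → 19 → 25

Answer: 25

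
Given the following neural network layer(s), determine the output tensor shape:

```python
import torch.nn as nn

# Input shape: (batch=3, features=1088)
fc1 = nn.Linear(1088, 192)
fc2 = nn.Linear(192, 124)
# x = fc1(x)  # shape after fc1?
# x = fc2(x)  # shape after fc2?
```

Input: (3, 1088) -> after fc1: (3, 192) -> Output: (3, 124)

Answer: (3, 124)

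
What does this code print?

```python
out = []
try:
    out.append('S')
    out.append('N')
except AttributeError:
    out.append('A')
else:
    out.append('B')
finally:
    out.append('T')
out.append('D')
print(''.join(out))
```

Execution trace: 'S' (try body) → 'N' (try body, no exception) → 'B' (else) → 'T' (finally) → 'D' (after the try/except). Output: SNBTD

Answer: SNBTD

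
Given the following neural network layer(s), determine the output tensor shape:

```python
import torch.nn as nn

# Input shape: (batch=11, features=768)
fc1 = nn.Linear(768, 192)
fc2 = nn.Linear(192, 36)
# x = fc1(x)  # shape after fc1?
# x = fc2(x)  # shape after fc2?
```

Input: (11, 768) -> after fc1: (11, 192) -> Output: (11, 36)

Answer: (11, 36)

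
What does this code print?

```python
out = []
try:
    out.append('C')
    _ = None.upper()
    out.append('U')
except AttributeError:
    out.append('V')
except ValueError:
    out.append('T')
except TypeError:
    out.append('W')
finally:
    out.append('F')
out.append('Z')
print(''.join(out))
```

Execution trace: 'C' (try body) → 'V' (except AttributeError) → 'F' (finally) → 'Z' (after the try/except). Output: CVFZ

Answer: CVFZ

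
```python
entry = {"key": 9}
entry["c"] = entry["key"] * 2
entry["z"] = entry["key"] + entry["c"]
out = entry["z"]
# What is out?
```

Trace:
`entry = {"key": 9}` → entry = {'key': 9}
`entry["c"] = entry["key"] * 2` → entry = {'key': 9, 'c': 18}
`entry["z"] = entry["key"] + entry["c"]` → entry = {'key': 9, 'c': 18, 'z': 27}
`out = entry["z"]` → out = 27
So out = 27

Answer: 27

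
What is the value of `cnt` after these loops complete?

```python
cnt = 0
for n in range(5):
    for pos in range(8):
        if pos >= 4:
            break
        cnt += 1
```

Inner breaks at 4, outer runs 5 times
`cnt` takes the values: 0 → 1 → 2 → 3 → 4 → 5 → 6 → 7 → 8 → 9 → 10 → 11 → 12 → 13 → 14 → 15 → 16 → 17 → 18 → 19 → 20

Answer: 20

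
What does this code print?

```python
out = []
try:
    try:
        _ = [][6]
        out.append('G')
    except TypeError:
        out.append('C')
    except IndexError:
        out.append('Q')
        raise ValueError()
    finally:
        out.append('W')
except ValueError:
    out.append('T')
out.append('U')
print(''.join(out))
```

Execution trace: 'Q' (inner except IndexError) → 'W' (inner finally) → 'T' (outer except ValueError) → 'U' (after the try/except). Output: QWTU

Answer: QWTU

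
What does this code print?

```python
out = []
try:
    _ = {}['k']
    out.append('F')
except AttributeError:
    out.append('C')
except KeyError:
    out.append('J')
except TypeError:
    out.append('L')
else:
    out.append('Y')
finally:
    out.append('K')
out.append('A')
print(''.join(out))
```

Execution trace: 'J' (except KeyError) → 'K' (finally) → 'A' (after the try/except). Output: JKA

Answer: JKA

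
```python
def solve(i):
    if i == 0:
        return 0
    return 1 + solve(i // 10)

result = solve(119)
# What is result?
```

Count of digits of 119: 3

Answer: 3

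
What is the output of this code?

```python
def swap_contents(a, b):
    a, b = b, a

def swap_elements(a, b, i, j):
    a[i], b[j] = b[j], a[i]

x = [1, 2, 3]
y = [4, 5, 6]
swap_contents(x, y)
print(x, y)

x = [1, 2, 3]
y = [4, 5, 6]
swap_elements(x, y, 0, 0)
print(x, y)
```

Key concept: parameter rebinding vs mutation.
Step by step:
`x = [1, 2, 3]` → x = [1, 2, 3]
`y = [4, 5, 6]` → y = [4, 5, 6]
`swap_contents(x, y)` → no visible change to tracked variables
`print(x, y)` → prints [1, 2, 3] [4, 5, 6]
`x = [1, 2, 3]` → x = [1, 2, 3]
`y = [4, 5, 6]` → y = [4, 5, 6]
`swap_elements(x, y, 0, 0)` → x = [4, 2, 3]; y = [1, 5, 6]
`print(x, y)` → prints [4, 2, 3] [1, 5, 6]

Answer:
[1, 2, 3] [4, 5, 6]
[4, 2, 3] [1, 5, 6]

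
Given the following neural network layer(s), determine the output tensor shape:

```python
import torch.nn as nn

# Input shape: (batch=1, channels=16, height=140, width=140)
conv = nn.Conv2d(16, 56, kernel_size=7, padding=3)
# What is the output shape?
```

Input: (1, 16, 140, 140) -> Output: (1, 56, 140, 140)

Answer: (1, 56, 140, 140)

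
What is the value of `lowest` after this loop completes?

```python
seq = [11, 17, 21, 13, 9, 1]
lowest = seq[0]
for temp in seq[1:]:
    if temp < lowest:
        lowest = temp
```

Minimum of [11, 17, 21, 13, 9, 1]
`lowest` takes the values: 11 → 9 → 1

Answer: 1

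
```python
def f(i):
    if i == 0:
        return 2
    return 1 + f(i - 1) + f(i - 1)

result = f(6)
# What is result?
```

f(i) = 1 + 2·f(i-1), f(0)=2. Closed form: (2+1)·2^6 - 1 = 191.

Answer: 191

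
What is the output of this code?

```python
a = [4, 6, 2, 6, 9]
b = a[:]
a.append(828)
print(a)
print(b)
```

Key concept: slice [:] creates copy.
Step by step:
`a = [4, 6, 2, 6, 9]` → a = [4, 6, 2, 6, 9]
`b = a[:]` → b = [4, 6, 2, 6, 9]
`a.append(828)` → a = [4, 6, 2, 6, 9, 828]
`print(a)` → prints [4, 6, 2, 6, 9, 828]
`print(b)` → prints [4, 6, 2, 6, 9]

Answer:
[4, 6, 2, 6, 9, 828]
[4, 6, 2, 6, 9]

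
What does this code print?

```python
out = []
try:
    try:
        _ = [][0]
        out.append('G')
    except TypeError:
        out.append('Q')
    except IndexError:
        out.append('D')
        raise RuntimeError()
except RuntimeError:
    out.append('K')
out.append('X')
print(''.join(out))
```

Execution trace: 'D' (inner except IndexError) → 'K' (outer except RuntimeError) → 'X' (after the try/except). Output: DKX

Answer: DKX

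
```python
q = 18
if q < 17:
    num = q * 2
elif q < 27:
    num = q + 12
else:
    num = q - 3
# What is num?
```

Trace:
`q = 18` → q = 18
`if q < 17: ...` → q < 17 is False, q < 27 is True → num = 30
So num = 30

Answer: 30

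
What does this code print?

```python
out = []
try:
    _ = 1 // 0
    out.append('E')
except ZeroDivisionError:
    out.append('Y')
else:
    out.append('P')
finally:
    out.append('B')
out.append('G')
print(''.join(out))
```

Execution trace: 'Y' (except ZeroDivisionError) → 'B' (finally) → 'G' (after the try/except). Output: YBG

Answer: YBG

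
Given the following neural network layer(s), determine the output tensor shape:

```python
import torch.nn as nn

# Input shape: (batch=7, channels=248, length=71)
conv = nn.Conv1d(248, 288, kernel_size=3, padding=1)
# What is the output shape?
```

Input: (7, 248, 71) -> Output: (7, 288, 71)

Answer: (7, 288, 71)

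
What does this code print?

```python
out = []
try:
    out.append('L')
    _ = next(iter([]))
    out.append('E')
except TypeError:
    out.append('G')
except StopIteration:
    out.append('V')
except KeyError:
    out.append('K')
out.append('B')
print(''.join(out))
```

Execution trace: 'L' (try body) → 'V' (except StopIteration) → 'B' (after the try/except). Output: LVB

Answer: LVB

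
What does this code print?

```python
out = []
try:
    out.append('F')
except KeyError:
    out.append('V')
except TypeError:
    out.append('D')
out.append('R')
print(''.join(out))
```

Execution trace: 'F' (try body, no exception) → 'R' (after the try/except). Output: FR

Answer: FR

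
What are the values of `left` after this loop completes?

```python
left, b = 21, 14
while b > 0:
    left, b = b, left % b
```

GCD of 21 and 14
`left` takes the values: 21 → 14 → 7

Answer: 7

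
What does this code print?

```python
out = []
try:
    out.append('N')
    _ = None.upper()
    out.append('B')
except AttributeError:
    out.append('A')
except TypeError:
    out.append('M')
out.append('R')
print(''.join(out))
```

Execution trace: 'N' (try body) → 'A' (except AttributeError) → 'R' (after the try/except). Output: NAR

Answer: NAR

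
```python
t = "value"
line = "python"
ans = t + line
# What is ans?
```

Trace:
`t = "value"` → t = 'value'
`line = "python"` → line = 'python'
`ans = t + line` → ans = 'valuepython'
So ans = 'valuepython'

Answer: 'valuepython'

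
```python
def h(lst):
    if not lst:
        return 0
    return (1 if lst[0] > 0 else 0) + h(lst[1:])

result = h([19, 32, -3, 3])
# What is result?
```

Count of positive elements in [19, 32, -3, 3] = 3

Answer: 3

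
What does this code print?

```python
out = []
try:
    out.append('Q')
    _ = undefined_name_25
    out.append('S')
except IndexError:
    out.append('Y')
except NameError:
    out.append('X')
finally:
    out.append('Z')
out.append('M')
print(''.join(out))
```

Execution trace: 'Q' (try body) → 'X' (except NameError) → 'Z' (finally) → 'M' (after the try/except). Output: QXZM

Answer: QXZM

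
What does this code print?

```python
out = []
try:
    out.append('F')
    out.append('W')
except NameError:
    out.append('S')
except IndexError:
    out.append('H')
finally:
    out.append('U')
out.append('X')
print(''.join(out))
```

Execution trace: 'F' (try body) → 'W' (try body, no exception) → 'U' (finally) → 'X' (after the try/except). Output: FWUX

Answer: FWUX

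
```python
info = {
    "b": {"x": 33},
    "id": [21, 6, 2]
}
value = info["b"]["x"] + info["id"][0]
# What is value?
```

Trace:
`info = { ...` → info = {'b': {'x': 33}, 'id': [21, 6, 2]}
`value = info["b"]["x"] + info["id"][0]` → value = 54
So value = 54

Answer: 54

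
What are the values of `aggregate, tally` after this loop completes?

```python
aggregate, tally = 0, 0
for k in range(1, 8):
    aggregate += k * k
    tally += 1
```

Sum of squares and count
`aggregate, tally` takes the values: (0, 0) → (1, 0) → (1, 1) → (5, 1) → (5, 2) → (14, 2) → (14, 3) → (30, 3) → (30, 4) → (55, 4) → (55, 5) → (91, 5) → (91, 6) → (140, 6) → (140, 7)

Answer: 140, 7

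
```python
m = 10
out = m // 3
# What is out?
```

Trace:
`m = 10` → m = 10
`out = m // 3` → out = 3
So out = 3

Answer: 3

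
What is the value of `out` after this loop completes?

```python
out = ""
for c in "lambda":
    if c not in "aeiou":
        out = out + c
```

Remove vowels from 'lambda'
`out` takes the values: "" → "l" → "lm" → "lmb" → "lmbd"

Answer: "lmbd"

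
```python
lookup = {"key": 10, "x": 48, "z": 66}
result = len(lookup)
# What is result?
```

Trace:
`lookup = {"key": 10, "x": 48, "z": 66}` → lookup = {'key': 10, 'x': 48, 'z': 66}
`result = len(lookup)` → result = 3
So result = 3

Answer: 3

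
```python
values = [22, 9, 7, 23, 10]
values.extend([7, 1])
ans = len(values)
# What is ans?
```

Trace:
`values = [22, 9, 7, 23, 10]` → values = [22, 9, 7, 23, 10]
`values.extend([7, 1])` → values = [22, 9, 7, 23, 10, 7, 1]
`ans = len(values)` → ans = 7
So ans = 7

Answer: 7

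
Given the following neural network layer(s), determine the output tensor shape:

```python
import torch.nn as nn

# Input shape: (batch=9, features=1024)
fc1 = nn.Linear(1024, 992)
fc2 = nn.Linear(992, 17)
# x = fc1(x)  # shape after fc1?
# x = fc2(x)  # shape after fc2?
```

Input: (9, 1024) -> after fc1: (9, 992) -> Output: (9, 17)

Answer: (9, 17)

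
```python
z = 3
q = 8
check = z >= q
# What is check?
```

Trace:
`z = 3` → z = 3
`q = 8` → q = 8
`check = z >= q` → check = False
So check = False

Answer: False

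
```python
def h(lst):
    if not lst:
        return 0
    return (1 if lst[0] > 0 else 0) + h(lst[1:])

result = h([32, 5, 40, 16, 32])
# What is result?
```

Count of positive elements in [32, 5, 40, 16, 32] = 5

Answer: 5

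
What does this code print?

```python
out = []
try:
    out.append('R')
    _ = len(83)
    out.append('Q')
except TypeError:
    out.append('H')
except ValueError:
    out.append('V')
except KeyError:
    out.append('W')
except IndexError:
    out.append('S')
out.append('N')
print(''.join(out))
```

Execution trace: 'R' (try body) → 'H' (except TypeError) → 'N' (after the try/except). Output: RHN

Answer: RHN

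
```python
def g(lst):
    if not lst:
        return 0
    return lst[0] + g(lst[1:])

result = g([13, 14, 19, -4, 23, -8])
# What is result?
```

13 + 14 + 19 + (-4) + 23 + (-8) + 0 = 57

Answer: 57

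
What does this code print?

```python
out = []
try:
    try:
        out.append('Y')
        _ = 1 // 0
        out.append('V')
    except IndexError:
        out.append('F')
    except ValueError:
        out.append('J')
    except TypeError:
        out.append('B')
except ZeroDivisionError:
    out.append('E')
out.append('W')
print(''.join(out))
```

Execution trace: 'Y' (try body) → 'E' (outer except ZeroDivisionError) → 'W' (after the try/except). Output: YEW

Answer: YEW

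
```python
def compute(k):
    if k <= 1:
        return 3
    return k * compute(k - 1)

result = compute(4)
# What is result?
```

compute(4) = 4 * 3 * 2 * 3 = 72

Answer: 72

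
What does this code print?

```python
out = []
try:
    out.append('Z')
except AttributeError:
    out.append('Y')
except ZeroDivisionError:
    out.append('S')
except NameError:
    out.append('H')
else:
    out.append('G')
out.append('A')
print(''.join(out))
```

Execution trace: 'Z' (try body, no exception) → 'G' (else) → 'A' (after the try/except). Output: ZGA

Answer: ZGA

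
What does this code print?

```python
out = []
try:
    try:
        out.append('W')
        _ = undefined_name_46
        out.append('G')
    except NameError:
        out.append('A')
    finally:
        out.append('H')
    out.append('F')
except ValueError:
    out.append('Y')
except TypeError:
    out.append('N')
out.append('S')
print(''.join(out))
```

Execution trace: 'W' (inner try body) → 'A' (inner except NameError) → 'H' (inner finally) → 'F' (try body, no exception) → 'S' (after the try/except). Output: WAHFS

Answer: WAHFS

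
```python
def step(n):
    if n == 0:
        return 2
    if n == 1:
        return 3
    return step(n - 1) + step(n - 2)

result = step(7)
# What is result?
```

Build up from base cases: step(0)=2, step(1)=3, step(2)=5, step(3)=8, step(4)=13, step(5)=21, step(6)=34, ..., step(7)=55

Answer: 55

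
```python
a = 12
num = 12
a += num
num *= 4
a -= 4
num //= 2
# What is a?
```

Trace:
`a = 12` → a = 12
`num = 12` → num = 12
`a += num` → a = 24
`num *= 4` → num = 48
`a -= 4` → a = 20
`num //= 2` → num = 24
So a = 20

Answer: 20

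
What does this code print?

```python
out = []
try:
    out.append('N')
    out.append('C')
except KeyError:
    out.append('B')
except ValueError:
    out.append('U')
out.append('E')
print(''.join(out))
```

Execution trace: 'N' (try body) → 'C' (try body, no exception) → 'E' (after the try/except). Output: NCE

Answer: NCE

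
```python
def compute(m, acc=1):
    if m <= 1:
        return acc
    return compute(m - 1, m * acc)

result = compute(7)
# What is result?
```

Accumulator trace (n, acc): (7, 1) -> (6, 7) -> (5, 42) -> (4, 210) -> (3, 840) -> (2, 2520) -> (1, 5040) -> return 5040

Answer: 5040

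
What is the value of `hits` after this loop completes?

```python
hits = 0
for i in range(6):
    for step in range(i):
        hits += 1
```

Triangle number: 0+1+2+...+5
`hits` takes the values: 0 → 1 → 2 → 3 → 4 → 5 → 6 → 7 → 8 → 9 → 10 → 11 → 12 → 13 → 14 → 15

Answer: 15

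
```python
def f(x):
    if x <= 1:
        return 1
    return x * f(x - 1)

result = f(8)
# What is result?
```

f(8) = 8 * 7 * 6 * 5 * 4 * 3 * 2 * 1 = 40320

Answer: 40320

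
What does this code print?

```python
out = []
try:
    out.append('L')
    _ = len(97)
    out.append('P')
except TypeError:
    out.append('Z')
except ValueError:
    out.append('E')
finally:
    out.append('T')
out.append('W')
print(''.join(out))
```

Execution trace: 'L' (try body) → 'Z' (except TypeError) → 'T' (finally) → 'W' (after the try/except). Output: LZTW

Answer: LZTW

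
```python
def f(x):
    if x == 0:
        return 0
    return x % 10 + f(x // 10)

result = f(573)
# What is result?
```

Sum of digits of 573: 3 + 7 + 5 = 15

Answer: 15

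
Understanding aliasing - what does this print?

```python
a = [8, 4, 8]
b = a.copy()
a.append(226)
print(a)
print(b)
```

Key concept: list.copy() creates independent copy.
Step by step:
`a = [8, 4, 8]` → a = [8, 4, 8]
`b = a.copy()` → b = [8, 4, 8]
`a.append(226)` → a = [8, 4, 8, 226]
`print(a)` → prints [8, 4, 8, 226]
`print(b)` → prints [8, 4, 8]

Answer:
[8, 4, 8, 226]
[8, 4, 8]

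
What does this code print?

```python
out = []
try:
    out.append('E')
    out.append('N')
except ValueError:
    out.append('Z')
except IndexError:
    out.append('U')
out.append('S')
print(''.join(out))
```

Execution trace: 'E' (try body) → 'N' (try body, no exception) → 'S' (after the try/except). Output: ENS

Answer: ENS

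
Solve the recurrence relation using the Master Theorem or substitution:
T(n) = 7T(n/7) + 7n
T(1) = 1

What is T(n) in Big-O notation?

By Master Theorem: a=7, b=7, f(n)=7n. Since log_7(7) = 1 and f(n) = Θ(n^1), Case 2 applies. T(n) = O(n log n).

Answer: O(n log n)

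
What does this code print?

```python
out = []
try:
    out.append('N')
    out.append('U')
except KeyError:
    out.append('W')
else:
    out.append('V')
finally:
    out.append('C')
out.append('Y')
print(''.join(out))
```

Execution trace: 'N' (try body) → 'U' (try body, no exception) → 'V' (else) → 'C' (finally) → 'Y' (after the try/except). Output: NUVCY

Answer: NUVCY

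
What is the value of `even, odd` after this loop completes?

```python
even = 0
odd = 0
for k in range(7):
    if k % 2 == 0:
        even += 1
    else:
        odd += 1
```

Count evens and odds in range(7)
`even, odd` takes the values: (0, 0) → (1, 0) → (1, 1) → (2, 1) → (2, 2) → (3, 2) → (3, 3) → (4, 3)

Answer: 4, 3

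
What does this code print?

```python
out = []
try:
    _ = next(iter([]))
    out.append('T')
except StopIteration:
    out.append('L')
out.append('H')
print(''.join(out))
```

Execution trace: 'L' (except StopIteration) → 'H' (after the try/except). Output: LH

Answer: LH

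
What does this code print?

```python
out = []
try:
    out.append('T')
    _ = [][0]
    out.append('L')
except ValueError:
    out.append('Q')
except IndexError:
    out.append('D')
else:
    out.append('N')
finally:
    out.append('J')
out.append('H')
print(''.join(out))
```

Execution trace: 'T' (try body) → 'D' (except IndexError) → 'J' (finally) → 'H' (after the try/except). Output: TDJH

Answer: TDJH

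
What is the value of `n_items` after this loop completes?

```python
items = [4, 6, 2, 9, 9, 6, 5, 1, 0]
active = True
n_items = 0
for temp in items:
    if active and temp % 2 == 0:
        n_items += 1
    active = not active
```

Count even values at even positions
`n_items` takes the values: 0 → 1 → 2 → 3

Answer: 3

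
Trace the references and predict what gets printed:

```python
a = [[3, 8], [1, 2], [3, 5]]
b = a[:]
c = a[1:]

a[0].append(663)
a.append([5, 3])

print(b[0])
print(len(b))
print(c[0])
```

Key concept: slice with nested mutation.
Step by step:
`a = [[3, 8], [1, 2], [3, 5]]` → a = [[3, 8], [1, 2], [3, 5]]
`b = a[:]` → b = [[3, 8], [1, 2], [3, 5]]
`c = a[1:]` → c = [[1, 2], [3, 5]]
`a[0].append(663)` → a = [[3, 8, 663], [1, 2], [3, 5]]; b = [[3, 8, 663], [1, 2], [3, 5]]
`a.append([5, 3])` → a = [[3, 8, 663], [1, 2], [3, 5], [5, 3]]
`print(b[0])` → prints [3, 8, 663]
`print(len(b))` → prints 3
`print(c[0])` → prints [1, 2]

Answer:
[3, 8, 663]
3
[1, 2]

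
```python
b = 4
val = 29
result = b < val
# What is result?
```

Trace:
`b = 4` → b = 4
`val = 29` → val = 29
`result = b < val` → result = True
So result = True

Answer: True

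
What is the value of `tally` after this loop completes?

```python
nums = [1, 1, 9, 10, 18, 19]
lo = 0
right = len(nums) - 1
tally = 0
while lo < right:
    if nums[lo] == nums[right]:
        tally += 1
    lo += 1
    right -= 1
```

Count matching pairs from ends
`tally` takes the values: 0

Answer: 0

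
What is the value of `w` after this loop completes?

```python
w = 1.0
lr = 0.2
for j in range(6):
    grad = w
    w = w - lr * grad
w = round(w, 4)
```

Gradient descent: w = 1.0 * (1 - 0.2)^6
`w` takes the values: 1.0 → 0.8 → 0.64 → 0.512 → 0.4096 → 0.32768 → 0.262144 → 0.2621

Answer: 0.2621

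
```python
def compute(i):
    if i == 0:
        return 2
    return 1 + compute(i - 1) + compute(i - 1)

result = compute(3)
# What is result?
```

compute(i) = 1 + 2·compute(i-1), compute(0)=2. Closed form: (2+1)·2^3 - 1 = 23.

Answer: 23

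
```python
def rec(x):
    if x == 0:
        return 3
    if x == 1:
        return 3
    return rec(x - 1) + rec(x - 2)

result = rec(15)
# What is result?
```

Build up from base cases: rec(0)=3, rec(1)=3, rec(2)=6, rec(3)=9, rec(4)=15, rec(5)=24, rec(6)=39, ..., rec(15)=2961

Answer: 2961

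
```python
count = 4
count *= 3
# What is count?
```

Trace:
`count = 4` → count = 4
`count *= 3` → count = 12
So count = 12

Answer: 12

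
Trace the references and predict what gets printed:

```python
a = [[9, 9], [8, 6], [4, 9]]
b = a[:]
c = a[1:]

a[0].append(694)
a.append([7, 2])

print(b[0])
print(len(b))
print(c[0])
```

Key concept: slice with nested mutation.
Step by step:
`a = [[9, 9], [8, 6], [4, 9]]` → a = [[9, 9], [8, 6], [4, 9]]
`b = a[:]` → b = [[9, 9], [8, 6], [4, 9]]
`c = a[1:]` → c = [[8, 6], [4, 9]]
`a[0].append(694)` → a = [[9, 9, 694], [8, 6], [4, 9]]; b = [[9, 9, 694], [8, 6], [4, 9]]
`a.append([7, 2])` → a = [[9, 9, 694], [8, 6], [4, 9], [7, 2]]
`print(b[0])` → prints [9, 9, 694]
`print(len(b))` → prints 3
`print(c[0])` → prints [8, 6]

Answer:
[9, 9, 694]
3
[8, 6]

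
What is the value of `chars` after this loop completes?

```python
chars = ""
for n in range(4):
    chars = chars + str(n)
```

Concatenate digits 0 to 3
`chars` takes the values: "" → "0" → "01" → "012" → "0123"

Answer: "0123"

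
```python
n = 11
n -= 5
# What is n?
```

Trace:
`n = 11` → n = 11
`n -= 5` → n = 6
So n = 6

Answer: 6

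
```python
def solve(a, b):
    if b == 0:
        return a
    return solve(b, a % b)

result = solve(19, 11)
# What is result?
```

solve(19, 11) -> solve(11, 8) -> solve(8, 3) -> solve(3, 2) -> solve(2, 1) -> solve(1, 0) -> 1

Answer: 1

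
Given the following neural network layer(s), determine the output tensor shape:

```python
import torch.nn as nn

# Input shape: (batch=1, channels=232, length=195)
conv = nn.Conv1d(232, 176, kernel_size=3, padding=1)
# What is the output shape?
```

Input: (1, 232, 195) -> Output: (1, 176, 195)

Answer: (1, 176, 195)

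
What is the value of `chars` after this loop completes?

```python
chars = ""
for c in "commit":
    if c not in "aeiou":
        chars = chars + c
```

Remove vowels from 'commit'
`chars` takes the values: "" → "c" → "cm" → "cmm" → "cmmt"

Answer: "cmmt"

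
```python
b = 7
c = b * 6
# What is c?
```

Trace:
`b = 7` → b = 7
`c = b * 6` → c = 42
So c = 42

Answer: 42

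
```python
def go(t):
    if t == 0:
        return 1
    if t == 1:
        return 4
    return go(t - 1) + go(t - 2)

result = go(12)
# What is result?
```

Build up from base cases: go(0)=1, go(1)=4, go(2)=5, go(3)=9, go(4)=14, go(5)=23, go(6)=37, ..., go(12)=665

Answer: 665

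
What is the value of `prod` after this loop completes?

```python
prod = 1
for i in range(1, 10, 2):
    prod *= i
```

Product of 1, 3, 5, ... up to 9
`prod` takes the values: 1 → 3 → 15 → 105 → 945

Answer: 945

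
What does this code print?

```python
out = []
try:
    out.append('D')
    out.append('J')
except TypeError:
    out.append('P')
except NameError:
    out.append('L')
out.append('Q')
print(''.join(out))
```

Execution trace: 'D' (try body) → 'J' (try body, no exception) → 'Q' (after the try/except). Output: DJQ

Answer: DJQ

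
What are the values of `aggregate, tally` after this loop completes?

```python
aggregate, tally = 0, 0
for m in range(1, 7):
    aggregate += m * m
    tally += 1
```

Sum of squares and count
`aggregate, tally` takes the values: (0, 0) → (1, 0) → (1, 1) → (5, 1) → (5, 2) → (14, 2) → (14, 3) → (30, 3) → (30, 4) → (55, 4) → (55, 5) → (91, 5) → (91, 6)

Answer: 91, 6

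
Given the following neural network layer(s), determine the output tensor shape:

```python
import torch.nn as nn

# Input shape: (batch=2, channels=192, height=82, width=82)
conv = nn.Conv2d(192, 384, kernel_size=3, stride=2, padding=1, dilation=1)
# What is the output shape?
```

Input: (2, 192, 82, 82) -> Output: (2, 384, 41, 41)

Answer: (2, 384, 41, 41)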